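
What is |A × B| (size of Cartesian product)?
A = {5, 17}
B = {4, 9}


Set A = {5, 17} has 2 elements.
Set B = {4, 9} has 2 elements.
|A × B| = |A| × |B| = 2 × 2 = 4

4


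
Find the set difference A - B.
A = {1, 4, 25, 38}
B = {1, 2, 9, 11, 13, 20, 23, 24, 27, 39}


Set A = {1, 4, 25, 38}
Set B = {1, 2, 9, 11, 13, 20, 23, 24, 27, 39}
A \ B includes elements in A that are not in B.
Check each element of A:
1 (in B, remove), 4 (not in B, keep), 25 (not in B, keep), 38 (not in B, keep)
A \ B = {4, 25, 38}

{4, 25, 38}


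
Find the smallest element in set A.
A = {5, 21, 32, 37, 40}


Set A = {5, 21, 32, 37, 40}
Elements in ascending order: 5, 21, 32, 37, 40
The smallest element is 5.

5


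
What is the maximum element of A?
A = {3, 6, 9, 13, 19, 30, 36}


Set A = {3, 6, 9, 13, 19, 30, 36}
Elements in ascending order: 3, 6, 9, 13, 19, 30, 36
The largest element is 36.

36


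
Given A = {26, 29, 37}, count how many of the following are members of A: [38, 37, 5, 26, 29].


Set A = {26, 29, 37}
Candidates: [38, 37, 5, 26, 29]
Check each candidate:
38 ∉ A, 37 ∈ A, 5 ∉ A, 26 ∈ A, 29 ∈ A
Count of candidates in A: 3

3


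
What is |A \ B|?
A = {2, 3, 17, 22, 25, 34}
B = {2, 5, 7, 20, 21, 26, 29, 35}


Set A = {2, 3, 17, 22, 25, 34}
Set B = {2, 5, 7, 20, 21, 26, 29, 35}
A \ B = {3, 17, 22, 25, 34}
|A \ B| = 5

5


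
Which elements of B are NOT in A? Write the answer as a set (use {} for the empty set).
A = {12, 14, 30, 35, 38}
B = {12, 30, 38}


Set A = {12, 14, 30, 35, 38}
Set B = {12, 30, 38}
Check each element of B against A:
12 ∈ A, 30 ∈ A, 38 ∈ A
Elements of B not in A: {}

{}


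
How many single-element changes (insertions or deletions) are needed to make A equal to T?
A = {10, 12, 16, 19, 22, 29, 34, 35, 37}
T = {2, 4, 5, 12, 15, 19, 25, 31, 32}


Set A = {10, 12, 16, 19, 22, 29, 34, 35, 37}
Set T = {2, 4, 5, 12, 15, 19, 25, 31, 32}
Elements to remove from A (in A, not in T): {10, 16, 22, 29, 34, 35, 37} → 7 removals
Elements to add to A (in T, not in A): {2, 4, 5, 15, 25, 31, 32} → 7 additions
Total edits = 7 + 7 = 14

14


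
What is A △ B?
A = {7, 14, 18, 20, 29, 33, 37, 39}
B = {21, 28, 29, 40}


Set A = {7, 14, 18, 20, 29, 33, 37, 39}
Set B = {21, 28, 29, 40}
A △ B = (A \ B) ∪ (B \ A)
Elements in A but not B: {7, 14, 18, 20, 33, 37, 39}
Elements in B but not A: {21, 28, 40}
A △ B = {7, 14, 18, 20, 21, 28, 33, 37, 39, 40}

{7, 14, 18, 20, 21, 28, 33, 37, 39, 40}


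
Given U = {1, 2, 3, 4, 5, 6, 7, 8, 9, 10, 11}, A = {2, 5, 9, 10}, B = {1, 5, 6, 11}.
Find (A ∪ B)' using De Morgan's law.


U = {1, 2, 3, 4, 5, 6, 7, 8, 9, 10, 11}
A = {2, 5, 9, 10}, B = {1, 5, 6, 11}
A ∪ B = {1, 2, 5, 6, 9, 10, 11}
(A ∪ B)' = U \ (A ∪ B) = {3, 4, 7, 8}
Verification via A' ∩ B': A' = {1, 3, 4, 6, 7, 8, 11}, B' = {2, 3, 4, 7, 8, 9, 10}
A' ∩ B' = {3, 4, 7, 8} ✓

{3, 4, 7, 8}


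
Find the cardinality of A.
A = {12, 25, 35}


Set A = {12, 25, 35}
Listing elements: 12, 25, 35
Counting: 3 elements
|A| = 3

3


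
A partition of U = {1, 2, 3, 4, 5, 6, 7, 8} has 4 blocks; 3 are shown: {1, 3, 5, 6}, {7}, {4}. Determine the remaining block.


U = {1, 2, 3, 4, 5, 6, 7, 8}
Shown blocks: {1, 3, 5, 6}, {7}, {4}
A partition's blocks are pairwise disjoint and cover U, so the missing block = U \ (union of shown blocks).
Union of shown blocks: {1, 3, 4, 5, 6, 7}
Missing block = U \ (union) = {2, 8}

{2, 8}


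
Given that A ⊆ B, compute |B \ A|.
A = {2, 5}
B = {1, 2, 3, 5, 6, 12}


Set A = {2, 5}, |A| = 2
Set B = {1, 2, 3, 5, 6, 12}, |B| = 6
Since A ⊆ B: B \ A = {1, 3, 6, 12}
|B| - |A| = 6 - 2 = 4

4


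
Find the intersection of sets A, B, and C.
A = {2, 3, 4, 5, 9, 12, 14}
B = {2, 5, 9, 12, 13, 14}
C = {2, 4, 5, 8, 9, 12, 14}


Set A = {2, 3, 4, 5, 9, 12, 14}
Set B = {2, 5, 9, 12, 13, 14}
Set C = {2, 4, 5, 8, 9, 12, 14}
First, A ∩ B = {2, 5, 9, 12, 14}
Then, (A ∩ B) ∩ C = {2, 5, 9, 12, 14}

{2, 5, 9, 12, 14}


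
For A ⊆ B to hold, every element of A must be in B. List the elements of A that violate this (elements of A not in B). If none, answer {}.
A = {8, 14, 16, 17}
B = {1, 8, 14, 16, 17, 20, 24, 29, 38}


Set A = {8, 14, 16, 17}
Set B = {1, 8, 14, 16, 17, 20, 24, 29, 38}
Check each element of A against B:
8 ∈ B, 14 ∈ B, 16 ∈ B, 17 ∈ B
Elements of A not in B: {}

{}


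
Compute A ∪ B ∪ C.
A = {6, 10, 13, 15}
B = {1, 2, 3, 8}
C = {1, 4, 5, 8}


Set A = {6, 10, 13, 15}
Set B = {1, 2, 3, 8}
Set C = {1, 4, 5, 8}
First, A ∪ B = {1, 2, 3, 6, 8, 10, 13, 15}
Then, (A ∪ B) ∪ C = {1, 2, 3, 4, 5, 6, 8, 10, 13, 15}

{1, 2, 3, 4, 5, 6, 8, 10, 13, 15}


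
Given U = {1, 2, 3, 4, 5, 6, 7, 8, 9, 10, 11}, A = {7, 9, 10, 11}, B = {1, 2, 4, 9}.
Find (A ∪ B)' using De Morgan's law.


U = {1, 2, 3, 4, 5, 6, 7, 8, 9, 10, 11}
A = {7, 9, 10, 11}, B = {1, 2, 4, 9}
A ∪ B = {1, 2, 4, 7, 9, 10, 11}
(A ∪ B)' = U \ (A ∪ B) = {3, 5, 6, 8}
Verification via A' ∩ B': A' = {1, 2, 3, 4, 5, 6, 8}, B' = {3, 5, 6, 7, 8, 10, 11}
A' ∩ B' = {3, 5, 6, 8} ✓

{3, 5, 6, 8}


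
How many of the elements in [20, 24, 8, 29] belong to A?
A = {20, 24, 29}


Set A = {20, 24, 29}
Candidates: [20, 24, 8, 29]
Check each candidate:
20 ∈ A, 24 ∈ A, 8 ∉ A, 29 ∈ A
Count of candidates in A: 3

3


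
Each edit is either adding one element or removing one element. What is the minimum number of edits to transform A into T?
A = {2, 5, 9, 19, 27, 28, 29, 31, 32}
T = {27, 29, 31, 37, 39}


Set A = {2, 5, 9, 19, 27, 28, 29, 31, 32}
Set T = {27, 29, 31, 37, 39}
Elements to remove from A (in A, not in T): {2, 5, 9, 19, 28, 32} → 6 removals
Elements to add to A (in T, not in A): {37, 39} → 2 additions
Total edits = 6 + 2 = 8

8


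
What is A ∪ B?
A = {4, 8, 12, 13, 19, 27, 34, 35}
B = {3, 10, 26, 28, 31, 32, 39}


Set A = {4, 8, 12, 13, 19, 27, 34, 35}
Set B = {3, 10, 26, 28, 31, 32, 39}
A ∪ B includes all elements in either set.
Elements from A: {4, 8, 12, 13, 19, 27, 34, 35}
Elements from B not already included: {3, 10, 26, 28, 31, 32, 39}
A ∪ B = {3, 4, 8, 10, 12, 13, 19, 26, 27, 28, 31, 32, 34, 35, 39}

{3, 4, 8, 10, 12, 13, 19, 26, 27, 28, 31, 32, 34, 35, 39}


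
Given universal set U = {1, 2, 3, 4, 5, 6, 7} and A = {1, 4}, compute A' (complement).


Universal set U = {1, 2, 3, 4, 5, 6, 7}
Set A = {1, 4}
A' = U \ A = elements in U but not in A
Checking each element of U:
1 (in A, exclude), 2 (not in A, include), 3 (not in A, include), 4 (in A, exclude), 5 (not in A, include), 6 (not in A, include), 7 (not in A, include)
A' = {2, 3, 5, 6, 7}

{2, 3, 5, 6, 7}


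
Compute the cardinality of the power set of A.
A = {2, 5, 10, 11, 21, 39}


Set A = {2, 5, 10, 11, 21, 39}
|A| = 6
The power set P(A) contains all subsets of A.
|P(A)| = 2^|A| = 2^6 = 64

64


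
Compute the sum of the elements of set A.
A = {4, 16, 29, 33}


Set A = {4, 16, 29, 33}
Sum = 4 + 16 + 29 + 33 = 82

82


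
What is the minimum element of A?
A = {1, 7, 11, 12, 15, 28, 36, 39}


Set A = {1, 7, 11, 12, 15, 28, 36, 39}
Elements in ascending order: 1, 7, 11, 12, 15, 28, 36, 39
The smallest element is 1.

1


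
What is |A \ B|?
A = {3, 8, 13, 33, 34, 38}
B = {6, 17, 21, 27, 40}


Set A = {3, 8, 13, 33, 34, 38}
Set B = {6, 17, 21, 27, 40}
A \ B = {3, 8, 13, 33, 34, 38}
|A \ B| = 6

6


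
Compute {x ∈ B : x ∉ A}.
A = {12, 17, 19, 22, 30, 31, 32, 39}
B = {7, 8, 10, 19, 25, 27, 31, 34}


Set A = {12, 17, 19, 22, 30, 31, 32, 39}
Set B = {7, 8, 10, 19, 25, 27, 31, 34}
Check each element of B against A:
7 ∉ A (include), 8 ∉ A (include), 10 ∉ A (include), 19 ∈ A, 25 ∉ A (include), 27 ∉ A (include), 31 ∈ A, 34 ∉ A (include)
Elements of B not in A: {7, 8, 10, 25, 27, 34}

{7, 8, 10, 25, 27, 34}


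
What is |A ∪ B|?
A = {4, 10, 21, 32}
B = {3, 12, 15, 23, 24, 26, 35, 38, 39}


Set A = {4, 10, 21, 32}, |A| = 4
Set B = {3, 12, 15, 23, 24, 26, 35, 38, 39}, |B| = 9
A ∩ B = {}, |A ∩ B| = 0
|A ∪ B| = |A| + |B| - |A ∩ B| = 4 + 9 - 0 = 13

13


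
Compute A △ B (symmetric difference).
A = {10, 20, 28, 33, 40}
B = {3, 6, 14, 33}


Set A = {10, 20, 28, 33, 40}
Set B = {3, 6, 14, 33}
A △ B = (A \ B) ∪ (B \ A)
Elements in A but not B: {10, 20, 28, 40}
Elements in B but not A: {3, 6, 14}
A △ B = {3, 6, 10, 14, 20, 28, 40}

{3, 6, 10, 14, 20, 28, 40}


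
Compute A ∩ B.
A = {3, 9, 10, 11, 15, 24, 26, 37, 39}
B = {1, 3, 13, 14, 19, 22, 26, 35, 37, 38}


Set A = {3, 9, 10, 11, 15, 24, 26, 37, 39}
Set B = {1, 3, 13, 14, 19, 22, 26, 35, 37, 38}
A ∩ B includes only elements in both sets.
Check each element of A against B:
3 ✓, 9 ✗, 10 ✗, 11 ✗, 15 ✗, 24 ✗, 26 ✓, 37 ✓, 39 ✗
A ∩ B = {3, 26, 37}

{3, 26, 37}


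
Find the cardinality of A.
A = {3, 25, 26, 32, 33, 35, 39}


Set A = {3, 25, 26, 32, 33, 35, 39}
Listing elements: 3, 25, 26, 32, 33, 35, 39
Counting: 7 elements
|A| = 7

7


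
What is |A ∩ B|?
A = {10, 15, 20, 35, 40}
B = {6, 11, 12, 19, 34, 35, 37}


Set A = {10, 15, 20, 35, 40}
Set B = {6, 11, 12, 19, 34, 35, 37}
A ∩ B = {35}
|A ∩ B| = 1

1


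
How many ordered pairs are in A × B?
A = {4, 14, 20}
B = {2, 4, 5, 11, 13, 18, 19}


Set A = {4, 14, 20} has 3 elements.
Set B = {2, 4, 5, 11, 13, 18, 19} has 7 elements.
|A × B| = |A| × |B| = 3 × 7 = 21

21


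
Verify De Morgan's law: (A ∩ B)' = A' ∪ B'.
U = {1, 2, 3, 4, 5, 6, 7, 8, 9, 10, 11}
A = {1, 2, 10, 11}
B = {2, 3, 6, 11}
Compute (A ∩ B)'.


U = {1, 2, 3, 4, 5, 6, 7, 8, 9, 10, 11}
A = {1, 2, 10, 11}, B = {2, 3, 6, 11}
A ∩ B = {2, 11}
(A ∩ B)' = U \ (A ∩ B) = {1, 3, 4, 5, 6, 7, 8, 9, 10}
Verification via A' ∪ B': A' = {3, 4, 5, 6, 7, 8, 9}, B' = {1, 4, 5, 7, 8, 9, 10}
A' ∪ B' = {1, 3, 4, 5, 6, 7, 8, 9, 10} ✓

{1, 3, 4, 5, 6, 7, 8, 9, 10}


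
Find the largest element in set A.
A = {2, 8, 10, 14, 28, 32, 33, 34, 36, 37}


Set A = {2, 8, 10, 14, 28, 32, 33, 34, 36, 37}
Elements in ascending order: 2, 8, 10, 14, 28, 32, 33, 34, 36, 37
The largest element is 37.

37


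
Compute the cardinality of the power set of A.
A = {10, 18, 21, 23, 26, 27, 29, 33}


Set A = {10, 18, 21, 23, 26, 27, 29, 33}
|A| = 8
The power set P(A) contains all subsets of A.
|P(A)| = 2^|A| = 2^8 = 256

256


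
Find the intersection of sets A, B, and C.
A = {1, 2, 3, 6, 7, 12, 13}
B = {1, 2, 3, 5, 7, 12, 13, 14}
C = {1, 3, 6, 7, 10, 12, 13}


Set A = {1, 2, 3, 6, 7, 12, 13}
Set B = {1, 2, 3, 5, 7, 12, 13, 14}
Set C = {1, 3, 6, 7, 10, 12, 13}
First, A ∩ B = {1, 2, 3, 7, 12, 13}
Then, (A ∩ B) ∩ C = {1, 3, 7, 12, 13}

{1, 3, 7, 12, 13}


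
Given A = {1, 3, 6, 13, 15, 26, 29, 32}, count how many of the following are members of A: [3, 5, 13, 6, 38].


Set A = {1, 3, 6, 13, 15, 26, 29, 32}
Candidates: [3, 5, 13, 6, 38]
Check each candidate:
3 ∈ A, 5 ∉ A, 13 ∈ A, 6 ∈ A, 38 ∉ A
Count of candidates in A: 3

3


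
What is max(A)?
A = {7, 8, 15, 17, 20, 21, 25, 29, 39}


Set A = {7, 8, 15, 17, 20, 21, 25, 29, 39}
Elements in ascending order: 7, 8, 15, 17, 20, 21, 25, 29, 39
The largest element is 39.

39


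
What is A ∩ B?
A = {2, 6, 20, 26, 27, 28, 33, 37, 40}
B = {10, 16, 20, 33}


Set A = {2, 6, 20, 26, 27, 28, 33, 37, 40}
Set B = {10, 16, 20, 33}
A ∩ B includes only elements in both sets.
Check each element of A against B:
2 ✗, 6 ✗, 20 ✓, 26 ✗, 27 ✗, 28 ✗, 33 ✓, 37 ✗, 40 ✗
A ∩ B = {20, 33}

{20, 33}


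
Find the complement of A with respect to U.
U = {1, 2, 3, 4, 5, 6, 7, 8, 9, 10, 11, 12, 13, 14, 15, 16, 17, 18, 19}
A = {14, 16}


Universal set U = {1, 2, 3, 4, 5, 6, 7, 8, 9, 10, 11, 12, 13, 14, 15, 16, 17, 18, 19}
Set A = {14, 16}
A' = U \ A = elements in U but not in A
Checking each element of U:
1 (not in A, include), 2 (not in A, include), 3 (not in A, include), 4 (not in A, include), 5 (not in A, include), 6 (not in A, include), 7 (not in A, include), 8 (not in A, include), 9 (not in A, include), 10 (not in A, include), 11 (not in A, include), 12 (not in A, include), 13 (not in A, include), 14 (in A, exclude), 15 (not in A, include), 16 (in A, exclude), 17 (not in A, include), 18 (not in A, include), 19 (not in A, include)
A' = {1, 2, 3, 4, 5, 6, 7, 8, 9, 10, 11, 12, 13, 15, 17, 18, 19}

{1, 2, 3, 4, 5, 6, 7, 8, 9, 10, 11, 12, 13, 15, 17, 18, 19}


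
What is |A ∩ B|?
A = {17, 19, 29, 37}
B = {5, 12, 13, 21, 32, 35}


Set A = {17, 19, 29, 37}
Set B = {5, 12, 13, 21, 32, 35}
A ∩ B = {}
|A ∩ B| = 0

0


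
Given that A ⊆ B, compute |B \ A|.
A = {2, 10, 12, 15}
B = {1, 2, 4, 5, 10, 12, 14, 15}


Set A = {2, 10, 12, 15}, |A| = 4
Set B = {1, 2, 4, 5, 10, 12, 14, 15}, |B| = 8
Since A ⊆ B: B \ A = {1, 4, 5, 14}
|B| - |A| = 8 - 4 = 4

4


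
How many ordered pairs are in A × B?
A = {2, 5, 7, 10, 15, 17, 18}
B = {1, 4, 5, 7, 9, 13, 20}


Set A = {2, 5, 7, 10, 15, 17, 18} has 7 elements.
Set B = {1, 4, 5, 7, 9, 13, 20} has 7 elements.
|A × B| = |A| × |B| = 7 × 7 = 49

49


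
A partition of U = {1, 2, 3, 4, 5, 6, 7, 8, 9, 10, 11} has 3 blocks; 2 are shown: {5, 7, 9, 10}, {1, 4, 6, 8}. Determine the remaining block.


U = {1, 2, 3, 4, 5, 6, 7, 8, 9, 10, 11}
Shown blocks: {5, 7, 9, 10}, {1, 4, 6, 8}
A partition's blocks are pairwise disjoint and cover U, so the missing block = U \ (union of shown blocks).
Union of shown blocks: {1, 4, 5, 6, 7, 8, 9, 10}
Missing block = U \ (union) = {2, 3, 11}

{2, 3, 11}


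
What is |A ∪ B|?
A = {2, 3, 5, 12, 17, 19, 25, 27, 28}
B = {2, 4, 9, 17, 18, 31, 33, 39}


Set A = {2, 3, 5, 12, 17, 19, 25, 27, 28}, |A| = 9
Set B = {2, 4, 9, 17, 18, 31, 33, 39}, |B| = 8
A ∩ B = {2, 17}, |A ∩ B| = 2
|A ∪ B| = |A| + |B| - |A ∩ B| = 9 + 8 - 2 = 15

15


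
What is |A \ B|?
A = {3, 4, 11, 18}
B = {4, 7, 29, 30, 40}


Set A = {3, 4, 11, 18}
Set B = {4, 7, 29, 30, 40}
A \ B = {3, 11, 18}
|A \ B| = 3

3


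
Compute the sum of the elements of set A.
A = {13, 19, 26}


Set A = {13, 19, 26}
Sum = 13 + 19 + 26 = 58

58


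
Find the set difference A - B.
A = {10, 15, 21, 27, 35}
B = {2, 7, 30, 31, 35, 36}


Set A = {10, 15, 21, 27, 35}
Set B = {2, 7, 30, 31, 35, 36}
A \ B includes elements in A that are not in B.
Check each element of A:
10 (not in B, keep), 15 (not in B, keep), 21 (not in B, keep), 27 (not in B, keep), 35 (in B, remove)
A \ B = {10, 15, 21, 27}

{10, 15, 21, 27}


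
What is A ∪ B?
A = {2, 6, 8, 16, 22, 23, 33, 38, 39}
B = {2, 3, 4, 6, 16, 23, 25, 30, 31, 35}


Set A = {2, 6, 8, 16, 22, 23, 33, 38, 39}
Set B = {2, 3, 4, 6, 16, 23, 25, 30, 31, 35}
A ∪ B includes all elements in either set.
Elements from A: {2, 6, 8, 16, 22, 23, 33, 38, 39}
Elements from B not already included: {3, 4, 25, 30, 31, 35}
A ∪ B = {2, 3, 4, 6, 8, 16, 22, 23, 25, 30, 31, 33, 35, 38, 39}

{2, 3, 4, 6, 8, 16, 22, 23, 25, 30, 31, 33, 35, 38, 39}


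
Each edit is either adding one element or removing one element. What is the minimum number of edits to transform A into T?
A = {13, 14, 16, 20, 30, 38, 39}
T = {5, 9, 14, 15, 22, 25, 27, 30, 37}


Set A = {13, 14, 16, 20, 30, 38, 39}
Set T = {5, 9, 14, 15, 22, 25, 27, 30, 37}
Elements to remove from A (in A, not in T): {13, 16, 20, 38, 39} → 5 removals
Elements to add to A (in T, not in A): {5, 9, 15, 22, 25, 27, 37} → 7 additions
Total edits = 5 + 7 = 12

12


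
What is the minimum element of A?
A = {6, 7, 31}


Set A = {6, 7, 31}
Elements in ascending order: 6, 7, 31
The smallest element is 6.

6


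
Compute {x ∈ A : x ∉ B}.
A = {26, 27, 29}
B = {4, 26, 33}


Set A = {26, 27, 29}
Set B = {4, 26, 33}
Check each element of A against B:
26 ∈ B, 27 ∉ B (include), 29 ∉ B (include)
Elements of A not in B: {27, 29}

{27, 29}


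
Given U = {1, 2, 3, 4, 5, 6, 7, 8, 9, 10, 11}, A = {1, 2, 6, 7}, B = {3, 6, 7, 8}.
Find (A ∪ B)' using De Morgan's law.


U = {1, 2, 3, 4, 5, 6, 7, 8, 9, 10, 11}
A = {1, 2, 6, 7}, B = {3, 6, 7, 8}
A ∪ B = {1, 2, 3, 6, 7, 8}
(A ∪ B)' = U \ (A ∪ B) = {4, 5, 9, 10, 11}
Verification via A' ∩ B': A' = {3, 4, 5, 8, 9, 10, 11}, B' = {1, 2, 4, 5, 9, 10, 11}
A' ∩ B' = {4, 5, 9, 10, 11} ✓

{4, 5, 9, 10, 11}


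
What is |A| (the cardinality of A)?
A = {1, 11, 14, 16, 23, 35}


Set A = {1, 11, 14, 16, 23, 35}
Listing elements: 1, 11, 14, 16, 23, 35
Counting: 6 elements
|A| = 6

6


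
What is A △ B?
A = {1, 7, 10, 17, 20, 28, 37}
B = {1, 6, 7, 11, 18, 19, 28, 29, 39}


Set A = {1, 7, 10, 17, 20, 28, 37}
Set B = {1, 6, 7, 11, 18, 19, 28, 29, 39}
A △ B = (A \ B) ∪ (B \ A)
Elements in A but not B: {10, 17, 20, 37}
Elements in B but not A: {6, 11, 18, 19, 29, 39}
A △ B = {6, 10, 11, 17, 18, 19, 20, 29, 37, 39}

{6, 10, 11, 17, 18, 19, 20, 29, 37, 39}


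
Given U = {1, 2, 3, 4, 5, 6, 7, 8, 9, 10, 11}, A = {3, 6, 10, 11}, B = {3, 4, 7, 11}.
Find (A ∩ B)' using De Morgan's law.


U = {1, 2, 3, 4, 5, 6, 7, 8, 9, 10, 11}
A = {3, 6, 10, 11}, B = {3, 4, 7, 11}
A ∩ B = {3, 11}
(A ∩ B)' = U \ (A ∩ B) = {1, 2, 4, 5, 6, 7, 8, 9, 10}
Verification via A' ∪ B': A' = {1, 2, 4, 5, 7, 8, 9}, B' = {1, 2, 5, 6, 8, 9, 10}
A' ∪ B' = {1, 2, 4, 5, 6, 7, 8, 9, 10} ✓

{1, 2, 4, 5, 6, 7, 8, 9, 10}


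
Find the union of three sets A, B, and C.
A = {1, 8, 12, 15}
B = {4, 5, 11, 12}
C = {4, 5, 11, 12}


Set A = {1, 8, 12, 15}
Set B = {4, 5, 11, 12}
Set C = {4, 5, 11, 12}
First, A ∪ B = {1, 4, 5, 8, 11, 12, 15}
Then, (A ∪ B) ∪ C = {1, 4, 5, 8, 11, 12, 15}

{1, 4, 5, 8, 11, 12, 15}


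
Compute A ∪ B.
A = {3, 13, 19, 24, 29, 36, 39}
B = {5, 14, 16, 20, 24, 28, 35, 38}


Set A = {3, 13, 19, 24, 29, 36, 39}
Set B = {5, 14, 16, 20, 24, 28, 35, 38}
A ∪ B includes all elements in either set.
Elements from A: {3, 13, 19, 24, 29, 36, 39}
Elements from B not already included: {5, 14, 16, 20, 28, 35, 38}
A ∪ B = {3, 5, 13, 14, 16, 19, 20, 24, 28, 29, 35, 36, 38, 39}

{3, 5, 13, 14, 16, 19, 20, 24, 28, 29, 35, 36, 38, 39}


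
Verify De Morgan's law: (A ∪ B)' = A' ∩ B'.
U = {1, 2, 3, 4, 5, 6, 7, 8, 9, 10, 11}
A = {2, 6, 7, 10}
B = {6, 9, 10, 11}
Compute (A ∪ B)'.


U = {1, 2, 3, 4, 5, 6, 7, 8, 9, 10, 11}
A = {2, 6, 7, 10}, B = {6, 9, 10, 11}
A ∪ B = {2, 6, 7, 9, 10, 11}
(A ∪ B)' = U \ (A ∪ B) = {1, 3, 4, 5, 8}
Verification via A' ∩ B': A' = {1, 3, 4, 5, 8, 9, 11}, B' = {1, 2, 3, 4, 5, 7, 8}
A' ∩ B' = {1, 3, 4, 5, 8} ✓

{1, 3, 4, 5, 8}


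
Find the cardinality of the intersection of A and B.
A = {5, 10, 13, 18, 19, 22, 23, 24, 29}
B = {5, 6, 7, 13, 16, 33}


Set A = {5, 10, 13, 18, 19, 22, 23, 24, 29}
Set B = {5, 6, 7, 13, 16, 33}
A ∩ B = {5, 13}
|A ∩ B| = 2

2


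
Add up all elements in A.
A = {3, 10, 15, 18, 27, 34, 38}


Set A = {3, 10, 15, 18, 27, 34, 38}
Sum = 3 + 10 + 15 + 18 + 27 + 34 + 38 = 145

145


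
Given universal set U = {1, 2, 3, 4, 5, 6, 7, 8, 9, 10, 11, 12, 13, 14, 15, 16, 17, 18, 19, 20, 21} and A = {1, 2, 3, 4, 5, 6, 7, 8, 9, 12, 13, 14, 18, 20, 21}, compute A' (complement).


Universal set U = {1, 2, 3, 4, 5, 6, 7, 8, 9, 10, 11, 12, 13, 14, 15, 16, 17, 18, 19, 20, 21}
Set A = {1, 2, 3, 4, 5, 6, 7, 8, 9, 12, 13, 14, 18, 20, 21}
A' = U \ A = elements in U but not in A
Checking each element of U:
1 (in A, exclude), 2 (in A, exclude), 3 (in A, exclude), 4 (in A, exclude), 5 (in A, exclude), 6 (in A, exclude), 7 (in A, exclude), 8 (in A, exclude), 9 (in A, exclude), 10 (not in A, include), 11 (not in A, include), 12 (in A, exclude), 13 (in A, exclude), 14 (in A, exclude), 15 (not in A, include), 16 (not in A, include), 17 (not in A, include), 18 (in A, exclude), 19 (not in A, include), 20 (in A, exclude), 21 (in A, exclude)
A' = {10, 11, 15, 16, 17, 19}

{10, 11, 15, 16, 17, 19}


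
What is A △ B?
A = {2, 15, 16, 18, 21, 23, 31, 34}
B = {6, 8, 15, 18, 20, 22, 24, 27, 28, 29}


Set A = {2, 15, 16, 18, 21, 23, 31, 34}
Set B = {6, 8, 15, 18, 20, 22, 24, 27, 28, 29}
A △ B = (A \ B) ∪ (B \ A)
Elements in A but not B: {2, 16, 21, 23, 31, 34}
Elements in B but not A: {6, 8, 20, 22, 24, 27, 28, 29}
A △ B = {2, 6, 8, 16, 20, 21, 22, 23, 24, 27, 28, 29, 31, 34}

{2, 6, 8, 16, 20, 21, 22, 23, 24, 27, 28, 29, 31, 34}


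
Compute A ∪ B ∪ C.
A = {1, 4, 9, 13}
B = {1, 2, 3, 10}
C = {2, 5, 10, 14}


Set A = {1, 4, 9, 13}
Set B = {1, 2, 3, 10}
Set C = {2, 5, 10, 14}
First, A ∪ B = {1, 2, 3, 4, 9, 10, 13}
Then, (A ∪ B) ∪ C = {1, 2, 3, 4, 5, 9, 10, 13, 14}

{1, 2, 3, 4, 5, 9, 10, 13, 14}


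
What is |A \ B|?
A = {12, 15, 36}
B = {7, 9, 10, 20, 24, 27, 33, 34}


Set A = {12, 15, 36}
Set B = {7, 9, 10, 20, 24, 27, 33, 34}
A \ B = {12, 15, 36}
|A \ B| = 3

3


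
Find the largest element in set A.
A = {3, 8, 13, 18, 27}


Set A = {3, 8, 13, 18, 27}
Elements in ascending order: 3, 8, 13, 18, 27
The largest element is 27.

27


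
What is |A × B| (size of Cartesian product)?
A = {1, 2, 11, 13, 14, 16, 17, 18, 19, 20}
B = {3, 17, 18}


Set A = {1, 2, 11, 13, 14, 16, 17, 18, 19, 20} has 10 elements.
Set B = {3, 17, 18} has 3 elements.
|A × B| = |A| × |B| = 10 × 3 = 30

30


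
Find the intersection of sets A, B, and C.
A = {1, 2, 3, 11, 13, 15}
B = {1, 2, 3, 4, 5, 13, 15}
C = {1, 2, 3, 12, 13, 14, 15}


Set A = {1, 2, 3, 11, 13, 15}
Set B = {1, 2, 3, 4, 5, 13, 15}
Set C = {1, 2, 3, 12, 13, 14, 15}
First, A ∩ B = {1, 2, 3, 13, 15}
Then, (A ∩ B) ∩ C = {1, 2, 3, 13, 15}

{1, 2, 3, 13, 15}


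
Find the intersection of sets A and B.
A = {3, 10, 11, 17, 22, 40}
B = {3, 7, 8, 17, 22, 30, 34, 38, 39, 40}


Set A = {3, 10, 11, 17, 22, 40}
Set B = {3, 7, 8, 17, 22, 30, 34, 38, 39, 40}
A ∩ B includes only elements in both sets.
Check each element of A against B:
3 ✓, 10 ✗, 11 ✗, 17 ✓, 22 ✓, 40 ✓
A ∩ B = {3, 17, 22, 40}

{3, 17, 22, 40}


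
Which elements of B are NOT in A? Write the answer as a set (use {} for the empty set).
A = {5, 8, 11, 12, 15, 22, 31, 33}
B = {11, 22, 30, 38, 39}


Set A = {5, 8, 11, 12, 15, 22, 31, 33}
Set B = {11, 22, 30, 38, 39}
Check each element of B against A:
11 ∈ A, 22 ∈ A, 30 ∉ A (include), 38 ∉ A (include), 39 ∉ A (include)
Elements of B not in A: {30, 38, 39}

{30, 38, 39}


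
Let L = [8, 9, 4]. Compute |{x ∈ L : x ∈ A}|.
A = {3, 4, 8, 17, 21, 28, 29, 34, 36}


Set A = {3, 4, 8, 17, 21, 28, 29, 34, 36}
Candidates: [8, 9, 4]
Check each candidate:
8 ∈ A, 9 ∉ A, 4 ∈ A
Count of candidates in A: 2

2


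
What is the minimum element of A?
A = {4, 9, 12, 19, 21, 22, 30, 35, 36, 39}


Set A = {4, 9, 12, 19, 21, 22, 30, 35, 36, 39}
Elements in ascending order: 4, 9, 12, 19, 21, 22, 30, 35, 36, 39
The smallest element is 4.

4


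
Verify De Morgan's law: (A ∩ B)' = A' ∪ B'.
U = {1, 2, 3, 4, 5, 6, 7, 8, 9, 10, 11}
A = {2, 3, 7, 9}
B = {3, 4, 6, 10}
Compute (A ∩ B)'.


U = {1, 2, 3, 4, 5, 6, 7, 8, 9, 10, 11}
A = {2, 3, 7, 9}, B = {3, 4, 6, 10}
A ∩ B = {3}
(A ∩ B)' = U \ (A ∩ B) = {1, 2, 4, 5, 6, 7, 8, 9, 10, 11}
Verification via A' ∪ B': A' = {1, 4, 5, 6, 8, 10, 11}, B' = {1, 2, 5, 7, 8, 9, 11}
A' ∪ B' = {1, 2, 4, 5, 6, 7, 8, 9, 10, 11} ✓

{1, 2, 4, 5, 6, 7, 8, 9, 10, 11}


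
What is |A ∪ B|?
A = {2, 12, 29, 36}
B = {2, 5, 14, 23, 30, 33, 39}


Set A = {2, 12, 29, 36}, |A| = 4
Set B = {2, 5, 14, 23, 30, 33, 39}, |B| = 7
A ∩ B = {2}, |A ∩ B| = 1
|A ∪ B| = |A| + |B| - |A ∩ B| = 4 + 7 - 1 = 10

10


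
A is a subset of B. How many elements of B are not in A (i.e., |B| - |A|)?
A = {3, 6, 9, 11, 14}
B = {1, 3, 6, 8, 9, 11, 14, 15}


Set A = {3, 6, 9, 11, 14}, |A| = 5
Set B = {1, 3, 6, 8, 9, 11, 14, 15}, |B| = 8
Since A ⊆ B: B \ A = {1, 8, 15}
|B| - |A| = 8 - 5 = 3

3


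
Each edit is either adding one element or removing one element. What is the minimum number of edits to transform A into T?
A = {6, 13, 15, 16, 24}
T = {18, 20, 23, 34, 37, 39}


Set A = {6, 13, 15, 16, 24}
Set T = {18, 20, 23, 34, 37, 39}
Elements to remove from A (in A, not in T): {6, 13, 15, 16, 24} → 5 removals
Elements to add to A (in T, not in A): {18, 20, 23, 34, 37, 39} → 6 additions
Total edits = 5 + 6 = 11

11


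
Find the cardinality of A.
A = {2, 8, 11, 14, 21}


Set A = {2, 8, 11, 14, 21}
Listing elements: 2, 8, 11, 14, 21
Counting: 5 elements
|A| = 5

5


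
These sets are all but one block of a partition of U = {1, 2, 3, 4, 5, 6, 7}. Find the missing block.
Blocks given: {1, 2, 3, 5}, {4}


U = {1, 2, 3, 4, 5, 6, 7}
Shown blocks: {1, 2, 3, 5}, {4}
A partition's blocks are pairwise disjoint and cover U, so the missing block = U \ (union of shown blocks).
Union of shown blocks: {1, 2, 3, 4, 5}
Missing block = U \ (union) = {6, 7}

{6, 7}


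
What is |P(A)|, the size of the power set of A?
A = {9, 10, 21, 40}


Set A = {9, 10, 21, 40}
|A| = 4
The power set P(A) contains all subsets of A.
|P(A)| = 2^|A| = 2^4 = 16

16


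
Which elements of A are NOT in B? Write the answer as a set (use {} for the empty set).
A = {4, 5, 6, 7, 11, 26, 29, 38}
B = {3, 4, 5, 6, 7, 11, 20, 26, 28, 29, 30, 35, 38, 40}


Set A = {4, 5, 6, 7, 11, 26, 29, 38}
Set B = {3, 4, 5, 6, 7, 11, 20, 26, 28, 29, 30, 35, 38, 40}
Check each element of A against B:
4 ∈ B, 5 ∈ B, 6 ∈ B, 7 ∈ B, 11 ∈ B, 26 ∈ B, 29 ∈ B, 38 ∈ B
Elements of A not in B: {}

{}


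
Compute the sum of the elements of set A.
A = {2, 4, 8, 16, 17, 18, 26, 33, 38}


Set A = {2, 4, 8, 16, 17, 18, 26, 33, 38}
Sum = 2 + 4 + 8 + 16 + 17 + 18 + 26 + 33 + 38 = 162

162


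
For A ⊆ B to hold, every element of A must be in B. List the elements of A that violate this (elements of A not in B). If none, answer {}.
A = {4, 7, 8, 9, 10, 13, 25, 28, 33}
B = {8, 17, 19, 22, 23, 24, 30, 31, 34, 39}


Set A = {4, 7, 8, 9, 10, 13, 25, 28, 33}
Set B = {8, 17, 19, 22, 23, 24, 30, 31, 34, 39}
Check each element of A against B:
4 ∉ B (include), 7 ∉ B (include), 8 ∈ B, 9 ∉ B (include), 10 ∉ B (include), 13 ∉ B (include), 25 ∉ B (include), 28 ∉ B (include), 33 ∉ B (include)
Elements of A not in B: {4, 7, 9, 10, 13, 25, 28, 33}

{4, 7, 9, 10, 13, 25, 28, 33}


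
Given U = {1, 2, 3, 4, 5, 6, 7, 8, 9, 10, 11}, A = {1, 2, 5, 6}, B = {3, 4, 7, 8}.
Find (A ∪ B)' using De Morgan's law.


U = {1, 2, 3, 4, 5, 6, 7, 8, 9, 10, 11}
A = {1, 2, 5, 6}, B = {3, 4, 7, 8}
A ∪ B = {1, 2, 3, 4, 5, 6, 7, 8}
(A ∪ B)' = U \ (A ∪ B) = {9, 10, 11}
Verification via A' ∩ B': A' = {3, 4, 7, 8, 9, 10, 11}, B' = {1, 2, 5, 6, 9, 10, 11}
A' ∩ B' = {9, 10, 11} ✓

{9, 10, 11}


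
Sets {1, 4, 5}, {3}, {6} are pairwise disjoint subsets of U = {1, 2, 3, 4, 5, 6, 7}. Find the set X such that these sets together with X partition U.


U = {1, 2, 3, 4, 5, 6, 7}
Shown blocks: {1, 4, 5}, {3}, {6}
A partition's blocks are pairwise disjoint and cover U, so the missing block = U \ (union of shown blocks).
Union of shown blocks: {1, 3, 4, 5, 6}
Missing block = U \ (union) = {2, 7}

{2, 7}


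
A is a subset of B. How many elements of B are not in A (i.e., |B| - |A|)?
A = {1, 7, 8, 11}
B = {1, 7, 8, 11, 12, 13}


Set A = {1, 7, 8, 11}, |A| = 4
Set B = {1, 7, 8, 11, 12, 13}, |B| = 6
Since A ⊆ B: B \ A = {12, 13}
|B| - |A| = 6 - 4 = 2

2


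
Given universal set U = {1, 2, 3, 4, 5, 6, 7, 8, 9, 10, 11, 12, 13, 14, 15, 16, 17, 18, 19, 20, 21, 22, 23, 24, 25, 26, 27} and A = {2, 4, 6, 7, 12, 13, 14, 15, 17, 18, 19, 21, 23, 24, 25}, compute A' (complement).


Universal set U = {1, 2, 3, 4, 5, 6, 7, 8, 9, 10, 11, 12, 13, 14, 15, 16, 17, 18, 19, 20, 21, 22, 23, 24, 25, 26, 27}
Set A = {2, 4, 6, 7, 12, 13, 14, 15, 17, 18, 19, 21, 23, 24, 25}
A' = U \ A = elements in U but not in A
Checking each element of U:
1 (not in A, include), 2 (in A, exclude), 3 (not in A, include), 4 (in A, exclude), 5 (not in A, include), 6 (in A, exclude), 7 (in A, exclude), 8 (not in A, include), 9 (not in A, include), 10 (not in A, include), 11 (not in A, include), 12 (in A, exclude), 13 (in A, exclude), 14 (in A, exclude), 15 (in A, exclude), 16 (not in A, include), 17 (in A, exclude), 18 (in A, exclude), 19 (in A, exclude), 20 (not in A, include), 21 (in A, exclude), 22 (not in A, include), 23 (in A, exclude), 24 (in A, exclude), 25 (in A, exclude), 26 (not in A, include), 27 (not in A, include)
A' = {1, 3, 5, 8, 9, 10, 11, 16, 20, 22, 26, 27}

{1, 3, 5, 8, 9, 10, 11, 16, 20, 22, 26, 27}


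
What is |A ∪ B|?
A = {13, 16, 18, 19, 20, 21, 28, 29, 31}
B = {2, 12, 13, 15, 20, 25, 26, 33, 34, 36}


Set A = {13, 16, 18, 19, 20, 21, 28, 29, 31}, |A| = 9
Set B = {2, 12, 13, 15, 20, 25, 26, 33, 34, 36}, |B| = 10
A ∩ B = {13, 20}, |A ∩ B| = 2
|A ∪ B| = |A| + |B| - |A ∩ B| = 9 + 10 - 2 = 17

17


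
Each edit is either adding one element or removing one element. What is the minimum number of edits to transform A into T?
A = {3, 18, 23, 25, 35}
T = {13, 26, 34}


Set A = {3, 18, 23, 25, 35}
Set T = {13, 26, 34}
Elements to remove from A (in A, not in T): {3, 18, 23, 25, 35} → 5 removals
Elements to add to A (in T, not in A): {13, 26, 34} → 3 additions
Total edits = 5 + 3 = 8

8


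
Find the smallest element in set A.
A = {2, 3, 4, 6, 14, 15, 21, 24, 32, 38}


Set A = {2, 3, 4, 6, 14, 15, 21, 24, 32, 38}
Elements in ascending order: 2, 3, 4, 6, 14, 15, 21, 24, 32, 38
The smallest element is 2.

2


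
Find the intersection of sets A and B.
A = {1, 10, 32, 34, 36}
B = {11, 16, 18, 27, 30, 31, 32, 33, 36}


Set A = {1, 10, 32, 34, 36}
Set B = {11, 16, 18, 27, 30, 31, 32, 33, 36}
A ∩ B includes only elements in both sets.
Check each element of A against B:
1 ✗, 10 ✗, 32 ✓, 34 ✗, 36 ✓
A ∩ B = {32, 36}

{32, 36}


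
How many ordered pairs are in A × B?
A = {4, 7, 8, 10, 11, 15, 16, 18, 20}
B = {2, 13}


Set A = {4, 7, 8, 10, 11, 15, 16, 18, 20} has 9 elements.
Set B = {2, 13} has 2 elements.
|A × B| = |A| × |B| = 9 × 2 = 18

18


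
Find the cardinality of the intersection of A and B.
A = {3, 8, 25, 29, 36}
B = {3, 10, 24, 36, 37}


Set A = {3, 8, 25, 29, 36}
Set B = {3, 10, 24, 36, 37}
A ∩ B = {3, 36}
|A ∩ B| = 2

2


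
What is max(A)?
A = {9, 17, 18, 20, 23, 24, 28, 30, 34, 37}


Set A = {9, 17, 18, 20, 23, 24, 28, 30, 34, 37}
Elements in ascending order: 9, 17, 18, 20, 23, 24, 28, 30, 34, 37
The largest element is 37.

37


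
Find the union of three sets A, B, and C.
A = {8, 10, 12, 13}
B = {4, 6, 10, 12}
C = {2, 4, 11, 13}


Set A = {8, 10, 12, 13}
Set B = {4, 6, 10, 12}
Set C = {2, 4, 11, 13}
First, A ∪ B = {4, 6, 8, 10, 12, 13}
Then, (A ∪ B) ∪ C = {2, 4, 6, 8, 10, 11, 12, 13}

{2, 4, 6, 8, 10, 11, 12, 13}


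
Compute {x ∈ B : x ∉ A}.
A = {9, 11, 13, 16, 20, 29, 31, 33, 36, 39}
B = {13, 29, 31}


Set A = {9, 11, 13, 16, 20, 29, 31, 33, 36, 39}
Set B = {13, 29, 31}
Check each element of B against A:
13 ∈ A, 29 ∈ A, 31 ∈ A
Elements of B not in A: {}

{}


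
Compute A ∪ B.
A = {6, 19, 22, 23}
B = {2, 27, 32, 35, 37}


Set A = {6, 19, 22, 23}
Set B = {2, 27, 32, 35, 37}
A ∪ B includes all elements in either set.
Elements from A: {6, 19, 22, 23}
Elements from B not already included: {2, 27, 32, 35, 37}
A ∪ B = {2, 6, 19, 22, 23, 27, 32, 35, 37}

{2, 6, 19, 22, 23, 27, 32, 35, 37}


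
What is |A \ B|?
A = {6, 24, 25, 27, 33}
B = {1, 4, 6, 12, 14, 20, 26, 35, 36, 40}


Set A = {6, 24, 25, 27, 33}
Set B = {1, 4, 6, 12, 14, 20, 26, 35, 36, 40}
A \ B = {24, 25, 27, 33}
|A \ B| = 4

4


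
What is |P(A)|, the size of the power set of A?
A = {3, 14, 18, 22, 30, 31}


Set A = {3, 14, 18, 22, 30, 31}
|A| = 6
The power set P(A) contains all subsets of A.
|P(A)| = 2^|A| = 2^6 = 64

64


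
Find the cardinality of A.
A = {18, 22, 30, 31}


Set A = {18, 22, 30, 31}
Listing elements: 18, 22, 30, 31
Counting: 4 elements
|A| = 4

4


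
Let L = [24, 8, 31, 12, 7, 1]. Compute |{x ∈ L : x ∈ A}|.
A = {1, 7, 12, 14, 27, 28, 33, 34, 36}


Set A = {1, 7, 12, 14, 27, 28, 33, 34, 36}
Candidates: [24, 8, 31, 12, 7, 1]
Check each candidate:
24 ∉ A, 8 ∉ A, 31 ∉ A, 12 ∈ A, 7 ∈ A, 1 ∈ A
Count of candidates in A: 3

3


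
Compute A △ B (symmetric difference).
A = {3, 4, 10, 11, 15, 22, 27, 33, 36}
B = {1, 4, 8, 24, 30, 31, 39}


Set A = {3, 4, 10, 11, 15, 22, 27, 33, 36}
Set B = {1, 4, 8, 24, 30, 31, 39}
A △ B = (A \ B) ∪ (B \ A)
Elements in A but not B: {3, 10, 11, 15, 22, 27, 33, 36}
Elements in B but not A: {1, 8, 24, 30, 31, 39}
A △ B = {1, 3, 8, 10, 11, 15, 22, 24, 27, 30, 31, 33, 36, 39}

{1, 3, 8, 10, 11, 15, 22, 24, 27, 30, 31, 33, 36, 39}


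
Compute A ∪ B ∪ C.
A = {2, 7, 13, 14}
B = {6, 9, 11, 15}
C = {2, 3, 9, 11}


Set A = {2, 7, 13, 14}
Set B = {6, 9, 11, 15}
Set C = {2, 3, 9, 11}
First, A ∪ B = {2, 6, 7, 9, 11, 13, 14, 15}
Then, (A ∪ B) ∪ C = {2, 3, 6, 7, 9, 11, 13, 14, 15}

{2, 3, 6, 7, 9, 11, 13, 14, 15}


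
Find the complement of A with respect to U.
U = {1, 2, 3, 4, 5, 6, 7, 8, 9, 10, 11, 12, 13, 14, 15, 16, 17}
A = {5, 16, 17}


Universal set U = {1, 2, 3, 4, 5, 6, 7, 8, 9, 10, 11, 12, 13, 14, 15, 16, 17}
Set A = {5, 16, 17}
A' = U \ A = elements in U but not in A
Checking each element of U:
1 (not in A, include), 2 (not in A, include), 3 (not in A, include), 4 (not in A, include), 5 (in A, exclude), 6 (not in A, include), 7 (not in A, include), 8 (not in A, include), 9 (not in A, include), 10 (not in A, include), 11 (not in A, include), 12 (not in A, include), 13 (not in A, include), 14 (not in A, include), 15 (not in A, include), 16 (in A, exclude), 17 (in A, exclude)
A' = {1, 2, 3, 4, 6, 7, 8, 9, 10, 11, 12, 13, 14, 15}

{1, 2, 3, 4, 6, 7, 8, 9, 10, 11, 12, 13, 14, 15}


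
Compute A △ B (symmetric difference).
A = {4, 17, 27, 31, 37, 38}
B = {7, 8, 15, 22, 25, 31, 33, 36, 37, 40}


Set A = {4, 17, 27, 31, 37, 38}
Set B = {7, 8, 15, 22, 25, 31, 33, 36, 37, 40}
A △ B = (A \ B) ∪ (B \ A)
Elements in A but not B: {4, 17, 27, 38}
Elements in B but not A: {7, 8, 15, 22, 25, 33, 36, 40}
A △ B = {4, 7, 8, 15, 17, 22, 25, 27, 33, 36, 38, 40}

{4, 7, 8, 15, 17, 22, 25, 27, 33, 36, 38, 40}


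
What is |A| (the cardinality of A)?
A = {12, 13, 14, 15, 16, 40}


Set A = {12, 13, 14, 15, 16, 40}
Listing elements: 12, 13, 14, 15, 16, 40
Counting: 6 elements
|A| = 6

6


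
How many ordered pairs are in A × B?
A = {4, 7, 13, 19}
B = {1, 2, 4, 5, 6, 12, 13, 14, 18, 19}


Set A = {4, 7, 13, 19} has 4 elements.
Set B = {1, 2, 4, 5, 6, 12, 13, 14, 18, 19} has 10 elements.
|A × B| = |A| × |B| = 4 × 10 = 40

40


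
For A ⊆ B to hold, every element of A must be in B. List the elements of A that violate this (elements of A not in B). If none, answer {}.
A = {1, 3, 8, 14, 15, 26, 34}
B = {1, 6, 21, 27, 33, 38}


Set A = {1, 3, 8, 14, 15, 26, 34}
Set B = {1, 6, 21, 27, 33, 38}
Check each element of A against B:
1 ∈ B, 3 ∉ B (include), 8 ∉ B (include), 14 ∉ B (include), 15 ∉ B (include), 26 ∉ B (include), 34 ∉ B (include)
Elements of A not in B: {3, 8, 14, 15, 26, 34}

{3, 8, 14, 15, 26, 34}


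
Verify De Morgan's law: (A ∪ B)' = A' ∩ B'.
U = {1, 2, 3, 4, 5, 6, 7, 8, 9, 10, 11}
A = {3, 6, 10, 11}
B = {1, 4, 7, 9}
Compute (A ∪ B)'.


U = {1, 2, 3, 4, 5, 6, 7, 8, 9, 10, 11}
A = {3, 6, 10, 11}, B = {1, 4, 7, 9}
A ∪ B = {1, 3, 4, 6, 7, 9, 10, 11}
(A ∪ B)' = U \ (A ∪ B) = {2, 5, 8}
Verification via A' ∩ B': A' = {1, 2, 4, 5, 7, 8, 9}, B' = {2, 3, 5, 6, 8, 10, 11}
A' ∩ B' = {2, 5, 8} ✓

{2, 5, 8}


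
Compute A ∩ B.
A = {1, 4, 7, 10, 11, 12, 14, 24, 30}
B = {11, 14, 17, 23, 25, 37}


Set A = {1, 4, 7, 10, 11, 12, 14, 24, 30}
Set B = {11, 14, 17, 23, 25, 37}
A ∩ B includes only elements in both sets.
Check each element of A against B:
1 ✗, 4 ✗, 7 ✗, 10 ✗, 11 ✓, 12 ✗, 14 ✓, 24 ✗, 30 ✗
A ∩ B = {11, 14}

{11, 14}


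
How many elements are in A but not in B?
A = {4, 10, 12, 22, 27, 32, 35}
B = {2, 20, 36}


Set A = {4, 10, 12, 22, 27, 32, 35}
Set B = {2, 20, 36}
A \ B = {4, 10, 12, 22, 27, 32, 35}
|A \ B| = 7

7


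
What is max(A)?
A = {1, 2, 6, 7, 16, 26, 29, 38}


Set A = {1, 2, 6, 7, 16, 26, 29, 38}
Elements in ascending order: 1, 2, 6, 7, 16, 26, 29, 38
The largest element is 38.

38


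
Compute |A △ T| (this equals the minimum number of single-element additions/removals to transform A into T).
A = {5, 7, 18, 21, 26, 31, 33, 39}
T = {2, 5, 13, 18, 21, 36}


Set A = {5, 7, 18, 21, 26, 31, 33, 39}
Set T = {2, 5, 13, 18, 21, 36}
Elements to remove from A (in A, not in T): {7, 26, 31, 33, 39} → 5 removals
Elements to add to A (in T, not in A): {2, 13, 36} → 3 additions
Total edits = 5 + 3 = 8

8


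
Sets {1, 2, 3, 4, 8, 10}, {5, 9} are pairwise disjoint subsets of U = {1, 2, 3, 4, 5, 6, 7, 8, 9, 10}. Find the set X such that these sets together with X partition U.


U = {1, 2, 3, 4, 5, 6, 7, 8, 9, 10}
Shown blocks: {1, 2, 3, 4, 8, 10}, {5, 9}
A partition's blocks are pairwise disjoint and cover U, so the missing block = U \ (union of shown blocks).
Union of shown blocks: {1, 2, 3, 4, 5, 8, 9, 10}
Missing block = U \ (union) = {6, 7}

{6, 7}


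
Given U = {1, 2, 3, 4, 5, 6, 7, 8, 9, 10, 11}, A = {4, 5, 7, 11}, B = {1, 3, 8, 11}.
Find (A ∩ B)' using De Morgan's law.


U = {1, 2, 3, 4, 5, 6, 7, 8, 9, 10, 11}
A = {4, 5, 7, 11}, B = {1, 3, 8, 11}
A ∩ B = {11}
(A ∩ B)' = U \ (A ∩ B) = {1, 2, 3, 4, 5, 6, 7, 8, 9, 10}
Verification via A' ∪ B': A' = {1, 2, 3, 6, 8, 9, 10}, B' = {2, 4, 5, 6, 7, 9, 10}
A' ∪ B' = {1, 2, 3, 4, 5, 6, 7, 8, 9, 10} ✓

{1, 2, 3, 4, 5, 6, 7, 8, 9, 10}


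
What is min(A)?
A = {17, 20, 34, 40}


Set A = {17, 20, 34, 40}
Elements in ascending order: 17, 20, 34, 40
The smallest element is 17.

17


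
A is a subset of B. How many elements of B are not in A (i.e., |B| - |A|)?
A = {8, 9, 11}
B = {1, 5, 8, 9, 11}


Set A = {8, 9, 11}, |A| = 3
Set B = {1, 5, 8, 9, 11}, |B| = 5
Since A ⊆ B: B \ A = {1, 5}
|B| - |A| = 5 - 3 = 2

2


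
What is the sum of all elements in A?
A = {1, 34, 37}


Set A = {1, 34, 37}
Sum = 1 + 34 + 37 = 72

72


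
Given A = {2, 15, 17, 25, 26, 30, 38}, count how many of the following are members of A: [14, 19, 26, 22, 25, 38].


Set A = {2, 15, 17, 25, 26, 30, 38}
Candidates: [14, 19, 26, 22, 25, 38]
Check each candidate:
14 ∉ A, 19 ∉ A, 26 ∈ A, 22 ∉ A, 25 ∈ A, 38 ∈ A
Count of candidates in A: 3

3


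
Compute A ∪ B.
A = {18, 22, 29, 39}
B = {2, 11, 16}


Set A = {18, 22, 29, 39}
Set B = {2, 11, 16}
A ∪ B includes all elements in either set.
Elements from A: {18, 22, 29, 39}
Elements from B not already included: {2, 11, 16}
A ∪ B = {2, 11, 16, 18, 22, 29, 39}

{2, 11, 16, 18, 22, 29, 39}


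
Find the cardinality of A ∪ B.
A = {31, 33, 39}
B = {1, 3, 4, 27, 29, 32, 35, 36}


Set A = {31, 33, 39}, |A| = 3
Set B = {1, 3, 4, 27, 29, 32, 35, 36}, |B| = 8
A ∩ B = {}, |A ∩ B| = 0
|A ∪ B| = |A| + |B| - |A ∩ B| = 3 + 8 - 0 = 11

11


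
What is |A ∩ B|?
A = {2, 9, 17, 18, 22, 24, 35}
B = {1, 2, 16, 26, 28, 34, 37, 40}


Set A = {2, 9, 17, 18, 22, 24, 35}
Set B = {1, 2, 16, 26, 28, 34, 37, 40}
A ∩ B = {2}
|A ∩ B| = 1

1


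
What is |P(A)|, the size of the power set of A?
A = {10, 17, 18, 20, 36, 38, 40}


Set A = {10, 17, 18, 20, 36, 38, 40}
|A| = 7
The power set P(A) contains all subsets of A.
|P(A)| = 2^|A| = 2^7 = 128

128


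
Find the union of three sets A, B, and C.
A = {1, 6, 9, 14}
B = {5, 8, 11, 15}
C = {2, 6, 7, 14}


Set A = {1, 6, 9, 14}
Set B = {5, 8, 11, 15}
Set C = {2, 6, 7, 14}
First, A ∪ B = {1, 5, 6, 8, 9, 11, 14, 15}
Then, (A ∪ B) ∪ C = {1, 2, 5, 6, 7, 8, 9, 11, 14, 15}

{1, 2, 5, 6, 7, 8, 9, 11, 14, 15}


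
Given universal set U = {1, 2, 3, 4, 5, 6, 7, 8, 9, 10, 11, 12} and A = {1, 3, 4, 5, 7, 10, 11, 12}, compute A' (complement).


Universal set U = {1, 2, 3, 4, 5, 6, 7, 8, 9, 10, 11, 12}
Set A = {1, 3, 4, 5, 7, 10, 11, 12}
A' = U \ A = elements in U but not in A
Checking each element of U:
1 (in A, exclude), 2 (not in A, include), 3 (in A, exclude), 4 (in A, exclude), 5 (in A, exclude), 6 (not in A, include), 7 (in A, exclude), 8 (not in A, include), 9 (not in A, include), 10 (in A, exclude), 11 (in A, exclude), 12 (in A, exclude)
A' = {2, 6, 8, 9}

{2, 6, 8, 9}
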